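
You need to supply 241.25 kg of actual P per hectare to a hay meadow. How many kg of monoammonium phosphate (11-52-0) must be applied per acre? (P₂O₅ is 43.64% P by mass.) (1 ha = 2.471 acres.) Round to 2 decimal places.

430.24 kg of product per acre

As P₂O₅: 241.25 / 0.4364 = 552.819 kg per hectare.
Product per hectare = 552.819 / 52% = 1063.11 kg.
Convert to per acre: 1063.11 × 0.404694 = 430.236 kg.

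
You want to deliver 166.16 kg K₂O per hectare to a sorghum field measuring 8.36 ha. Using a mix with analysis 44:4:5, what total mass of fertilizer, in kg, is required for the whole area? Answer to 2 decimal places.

27781.95 kg

Product per hectare = 166.16 / 5% = 3323.2 kg.
Total product = 3323.2 × 8.36 = 27781.952 kg.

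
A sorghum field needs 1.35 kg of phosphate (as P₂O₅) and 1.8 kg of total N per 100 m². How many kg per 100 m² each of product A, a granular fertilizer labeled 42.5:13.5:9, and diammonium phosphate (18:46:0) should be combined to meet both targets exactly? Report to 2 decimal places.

Per-100 m² balance (a = product A, b = diammonium phosphate):
P₂O₅: 0.135·a + 0.46·b = 1.35
N: 0.425·a + 0.18·b = 1.8
From row1: a = (1.35 − 0.46·b) / 0.135.
Into row2: 0.425·(1.35 − 0.46·b)/0.135 + 0.18·b = 1.8 → b = 1.93195, a = 3.41706.

3.42 kg product A, 1.93 kg diammonium phosphate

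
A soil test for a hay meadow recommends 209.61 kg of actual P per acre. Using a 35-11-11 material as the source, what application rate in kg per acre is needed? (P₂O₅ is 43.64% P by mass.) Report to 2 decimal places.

4366.51 kg of product per acre

As P₂O₅: 209.61 / 0.4364 = 480.316 kg per acre.
Product per acre = 480.316 / 11% = 4366.511 kg.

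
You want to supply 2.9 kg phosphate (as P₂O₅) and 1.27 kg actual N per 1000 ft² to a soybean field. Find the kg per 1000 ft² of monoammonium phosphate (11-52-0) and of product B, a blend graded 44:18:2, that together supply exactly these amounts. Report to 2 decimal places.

Per-1000 ft² balance (a = monoammonium phosphate, b = product B):
P₂O₅: 0.52·a + 0.18·b = 2.9
N: 0.11·a + 0.44·b = 1.27
Eliminate b: (row1) − 0.18/0.44·(row2) → 0.475·a = 2.38045, so a = 5.01148.
Then b = (1.27 − 0.11·5.01148) / 0.44 = 1.63349.

5.01 kg monoammonium phosphate, 1.63 kg product B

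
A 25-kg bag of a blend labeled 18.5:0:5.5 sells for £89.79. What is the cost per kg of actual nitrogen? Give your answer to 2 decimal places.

£19.41 per kg N

N in bag = 25 × 18.5% = 4.625 kg.
Cost per kg N = £89.79 / 4.625 = £19.4141.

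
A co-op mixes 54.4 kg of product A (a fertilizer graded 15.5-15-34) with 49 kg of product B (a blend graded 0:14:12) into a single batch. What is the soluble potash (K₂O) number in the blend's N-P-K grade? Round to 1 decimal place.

Total mass = 54.4 + 49 = 103.4 kg.
K₂O mass = 34%×54.4 + 12%×49 = 24.376 kg.
% K₂O = 24.376 / 103.4 = 23.5745%.

23.6% K₂O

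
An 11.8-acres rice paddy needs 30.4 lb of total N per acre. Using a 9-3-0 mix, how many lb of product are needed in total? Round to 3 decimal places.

3985.778 lb

Product per acre = 30.4 / 9% = 337.778 lb.
Total product = 337.778 × 11.8 = 3985.7778 lb.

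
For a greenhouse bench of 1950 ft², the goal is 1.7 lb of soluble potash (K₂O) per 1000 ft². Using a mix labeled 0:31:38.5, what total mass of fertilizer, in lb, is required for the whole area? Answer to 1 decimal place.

Product per 1000 ft² = 1.7 / 38.5% = 4.41558 lb.
Total product = 4.41558 × 1950 / 1000 = 8.61039 lb.

8.6 lb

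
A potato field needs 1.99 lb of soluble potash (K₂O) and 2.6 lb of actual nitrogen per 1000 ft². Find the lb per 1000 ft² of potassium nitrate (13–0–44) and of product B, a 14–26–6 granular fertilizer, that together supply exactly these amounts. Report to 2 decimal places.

With a, b = lb per 1000 ft² of potassium nitrate and product B:
K₂O: 0.44·a + 0.06·b = 1.99
N: 0.13·a + 0.14·b = 2.6
From row1: a = (1.99 − 0.06·b) / 0.44.
Into row2: 0.13·(1.99 − 0.06·b)/0.44 + 0.14·b = 2.6 → b = 16.4554, a = 2.27881.

2.28 lb potassium nitrate, 16.46 lb product B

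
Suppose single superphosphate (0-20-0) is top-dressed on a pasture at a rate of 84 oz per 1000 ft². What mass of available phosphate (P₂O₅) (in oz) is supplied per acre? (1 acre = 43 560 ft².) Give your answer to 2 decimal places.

P₂O₅ per 1000 ft² = 84 × 20% = 16.8 oz.
Convert to per acre: 16.8 × 43.56 = 731.808 oz.

731.81 oz P₂O₅ per acre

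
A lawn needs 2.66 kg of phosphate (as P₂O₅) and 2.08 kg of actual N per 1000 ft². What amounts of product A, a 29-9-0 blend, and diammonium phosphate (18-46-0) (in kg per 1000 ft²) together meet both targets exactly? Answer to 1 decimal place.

Per-1000 ft² balance (a = product A, b = diammonium phosphate):
P₂O₅: 0.09·a + 0.46·b = 2.66
N: 0.29·a + 0.18·b = 2.08
Solving simultaneously: a = 4.0785, b = 4.98464.

4.1 kg product A, 5.0 kg diammonium phosphate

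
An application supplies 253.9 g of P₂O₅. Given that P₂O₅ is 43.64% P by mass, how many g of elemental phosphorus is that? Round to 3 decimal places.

110.802 g P

P = 253.9 × 0.4364 = 110.80196 g.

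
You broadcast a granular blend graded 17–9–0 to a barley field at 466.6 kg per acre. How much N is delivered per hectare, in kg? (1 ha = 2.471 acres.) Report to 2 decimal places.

nitrogen per acre = 466.6 × 17% = 79.322 kg.
Convert to per hectare: 79.322 × 2.471 = 196.0047 kg.

196.00 kg N per hectare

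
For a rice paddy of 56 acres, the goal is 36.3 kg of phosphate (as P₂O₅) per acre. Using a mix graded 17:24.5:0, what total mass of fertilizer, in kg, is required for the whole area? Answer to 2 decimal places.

Product per acre = 36.3 / 24.5% = 148.163 kg.
Total product = 148.163 × 56 = 8297.143 kg.

8297.14 kg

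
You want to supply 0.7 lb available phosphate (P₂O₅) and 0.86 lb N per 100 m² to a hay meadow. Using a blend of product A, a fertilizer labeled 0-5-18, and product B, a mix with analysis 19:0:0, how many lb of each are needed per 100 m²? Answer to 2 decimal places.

14.00 lb product A, 4.53 lb product B

With a, b = lb per 100 m² of product A and product B:
P₂O₅: 0.05·a + 0·b = 0.7
N: 0·a + 0.19·b = 0.86
Solving simultaneously: a = 14, b = 4.52632.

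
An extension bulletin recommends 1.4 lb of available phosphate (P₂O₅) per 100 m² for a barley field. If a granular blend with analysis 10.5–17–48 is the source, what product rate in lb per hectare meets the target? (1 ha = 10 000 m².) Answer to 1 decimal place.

823.5 lb of product per hectare

Product per 100 m² = 1.4 / 17% = 8.23529 lb.
Convert to per hectare: 8.23529 × 100 = 823.529 lb.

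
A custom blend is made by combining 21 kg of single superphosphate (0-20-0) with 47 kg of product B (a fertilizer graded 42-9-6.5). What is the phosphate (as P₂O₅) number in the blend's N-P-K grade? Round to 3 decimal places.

12.397% P₂O₅

Total mass = 21 + 47 = 68 kg.
P₂O₅ mass = 20%×21 + 9%×47 = 8.43 kg.
% P₂O₅ = 8.43 / 68 = 12.3971%.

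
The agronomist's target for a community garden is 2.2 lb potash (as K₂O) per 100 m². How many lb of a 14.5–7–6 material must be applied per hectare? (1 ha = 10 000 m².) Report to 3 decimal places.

Product per 100 m² = 2.2 / 6% = 36.6667 lb.
Convert to per hectare: 36.6667 × 100 = 3666.6667 lb.

3666.667 lb of product per hectare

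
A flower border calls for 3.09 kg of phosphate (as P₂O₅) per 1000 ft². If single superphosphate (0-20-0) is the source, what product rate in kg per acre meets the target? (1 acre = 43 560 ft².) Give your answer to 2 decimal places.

Product per 1000 ft² = 3.09 / 20% = 15.45 kg.
Convert to per acre: 15.45 × 43.56 = 673.002 kg.

673.00 kg of product per acre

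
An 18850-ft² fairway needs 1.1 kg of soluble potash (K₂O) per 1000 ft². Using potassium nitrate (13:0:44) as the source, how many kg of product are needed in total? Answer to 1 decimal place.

Product per 1000 ft² = 1.1 / 44% = 2.5 kg.
Total product = 2.5 × 18850 / 1000 = 47.125 kg.

47.1 kg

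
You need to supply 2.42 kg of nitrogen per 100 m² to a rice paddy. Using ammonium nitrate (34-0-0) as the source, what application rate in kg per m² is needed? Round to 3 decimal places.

Product per 100 m² = 2.42 / 34% = 7.11765 kg.
Convert to per m²: 7.11765 × 0.01 = 0.0711765 kg.

0.071 kg of product per sq m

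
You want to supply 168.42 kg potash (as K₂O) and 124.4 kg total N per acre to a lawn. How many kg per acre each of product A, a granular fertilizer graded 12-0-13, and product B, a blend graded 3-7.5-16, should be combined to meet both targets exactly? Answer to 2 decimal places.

Let a = kg of product A, b = kg of product B (per acre).
K₂O: 0.13·a + 0.16·b = 168.42
N: 0.12·a + 0.03·b = 124.4
Solving simultaneously: a = 970.6797, b = 263.948.

970.68 kg product A, 263.95 kg product B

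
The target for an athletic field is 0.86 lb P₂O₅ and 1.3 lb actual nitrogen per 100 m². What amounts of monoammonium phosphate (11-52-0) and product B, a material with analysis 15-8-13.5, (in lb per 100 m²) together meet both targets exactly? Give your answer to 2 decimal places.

Per-100 m² balance (a = monoammonium phosphate, b = product B):
P₂O₅: 0.52·a + 0.08·b = 0.86
N: 0.11·a + 0.15·b = 1.3
From row1: a = (0.86 − 0.08·b) / 0.52.
Into row2: 0.11·(0.86 − 0.08·b)/0.52 + 0.15·b = 1.3 → b = 8.40173, a = 0.361272.

0.36 lb monoammonium phosphate, 8.40 lb product B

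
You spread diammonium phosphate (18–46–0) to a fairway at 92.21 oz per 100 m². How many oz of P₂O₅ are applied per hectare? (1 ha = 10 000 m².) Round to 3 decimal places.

P₂O₅ per 100 m² = 92.21 × 46% = 42.4166 oz.
Convert to per hectare: 42.4166 × 100 = 4241.66 oz.

4241.660 oz P₂O₅ per hectare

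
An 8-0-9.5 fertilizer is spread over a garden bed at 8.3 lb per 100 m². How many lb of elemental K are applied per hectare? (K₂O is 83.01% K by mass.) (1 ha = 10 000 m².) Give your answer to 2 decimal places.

65.45 lb K per hectare

K₂O per 100 m² = 8.3 × 9.5% = 0.7885 lb.
Elemental K = 0.7885 × 0.8301 = 0.654534 lb per 100 m².
Convert to per hectare: 0.654534 × 100 = 65.4534 lb.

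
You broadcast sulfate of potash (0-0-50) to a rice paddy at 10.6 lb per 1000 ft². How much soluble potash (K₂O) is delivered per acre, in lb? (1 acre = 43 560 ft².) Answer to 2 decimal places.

230.87 lb K₂O per acre

K₂O per 1000 ft² = 10.6 × 50% = 5.3 lb.
Convert to per acre: 5.3 × 43.56 = 230.868 lb.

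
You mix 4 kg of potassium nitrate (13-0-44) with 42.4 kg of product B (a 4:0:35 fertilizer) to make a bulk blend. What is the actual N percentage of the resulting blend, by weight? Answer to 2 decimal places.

4.78% N

Total mass = 4 + 42.4 = 46.4 kg.
N mass = 13%×4 + 4%×42.4 = 2.216 kg.
% N = 2.216 / 46.4 = 4.77586%.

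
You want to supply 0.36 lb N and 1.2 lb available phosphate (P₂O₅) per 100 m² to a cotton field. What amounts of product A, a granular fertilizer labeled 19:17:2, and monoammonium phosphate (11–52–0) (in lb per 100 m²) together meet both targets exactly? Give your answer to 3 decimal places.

Let a = lb of product A, b = lb of monoammonium phosphate (per 100 m²).
N: 0.19·a + 0.11·b = 0.36
P₂O₅: 0.17·a + 0.52·b = 1.2
Eliminate b: (row1) − 0.11/0.52·(row2) → 0.154038·a = 0.106154, so a = 0.689139.
Then b = (1.2 − 0.17·0.689139) / 0.52 = 2.0824.

0.689 lb product A, 2.082 lb monoammonium phosphate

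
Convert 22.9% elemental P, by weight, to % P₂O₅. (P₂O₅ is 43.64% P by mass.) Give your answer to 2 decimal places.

52.47% P₂O₅

%P₂O₅ = 22.9 / 0.4364 = 52.4748%.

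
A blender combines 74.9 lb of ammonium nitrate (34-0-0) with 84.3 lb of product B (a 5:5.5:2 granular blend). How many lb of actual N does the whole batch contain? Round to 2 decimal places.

N mass = 34%×74.9 + 5%×84.3 = 29.681 lb.

29.68 lb N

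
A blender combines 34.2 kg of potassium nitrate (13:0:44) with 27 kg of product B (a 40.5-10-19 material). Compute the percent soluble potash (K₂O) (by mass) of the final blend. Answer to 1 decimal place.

33.0% K₂O

Total mass = 34.2 + 27 = 61.2 kg.
K₂O mass = 44%×34.2 + 19%×27 = 20.178 kg.
% K₂O = 20.178 / 61.2 = 32.9706%.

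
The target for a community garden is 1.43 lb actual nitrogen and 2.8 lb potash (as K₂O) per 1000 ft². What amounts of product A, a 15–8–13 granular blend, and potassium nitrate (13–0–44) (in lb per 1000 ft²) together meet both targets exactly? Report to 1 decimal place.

Let a = lb of product A, b = lb of potassium nitrate (per 1000 ft²).
N: 0.15·a + 0.13·b = 1.43
K₂O: 0.13·a + 0.44·b = 2.8
Eliminate a: (row1) − 0.15/0.13·(row2) → -0.377692·b = -1.80077, so b = 4.76782.
Back-substitute: a = (1.43 − 0.13·4.76782) / 0.15 = 5.40122.

5.4 lb product A, 4.8 lb potassium nitrate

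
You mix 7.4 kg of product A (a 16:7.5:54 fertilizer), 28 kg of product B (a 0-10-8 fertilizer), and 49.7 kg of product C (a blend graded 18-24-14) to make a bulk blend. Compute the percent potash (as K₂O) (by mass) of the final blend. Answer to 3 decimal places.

Total mass = 7.4 + 28 + 49.7 = 85.1 kg.
K₂O mass = 54%×7.4 + 8%×28 + 14%×49.7 = 13.194 kg.
% K₂O = 13.194 / 85.1 = 15.5041%.

15.504% K₂O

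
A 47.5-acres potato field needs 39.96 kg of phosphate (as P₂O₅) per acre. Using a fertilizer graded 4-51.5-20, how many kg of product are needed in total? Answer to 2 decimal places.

Product per acre = 39.96 / 51.5% = 77.5922 kg.
Total product = 77.5922 × 47.5 = 3685.631 kg.

3685.63 kg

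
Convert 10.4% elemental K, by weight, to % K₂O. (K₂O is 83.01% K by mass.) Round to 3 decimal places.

12.529% K₂O

%K₂O = 10.4 / 0.8301 = 12.5286%.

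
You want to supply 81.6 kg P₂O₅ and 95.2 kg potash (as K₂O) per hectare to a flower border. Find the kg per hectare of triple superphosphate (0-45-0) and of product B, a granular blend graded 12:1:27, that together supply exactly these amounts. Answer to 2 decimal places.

Let a = kg of triple superphosphate, b = kg of product B (per hectare).
P₂O₅: 0.45·a + 0.01·b = 81.6
K₂O: 0·a + 0.27·b = 95.2
Solving simultaneously: a = 173.498, b = 352.593.

173.50 kg triple superphosphate, 352.59 kg product B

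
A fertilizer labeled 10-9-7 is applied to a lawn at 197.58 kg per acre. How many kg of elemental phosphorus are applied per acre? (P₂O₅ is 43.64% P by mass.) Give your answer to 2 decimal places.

7.76 kg P per acre

P₂O₅ per acre = 197.58 × 9% = 17.7822 kg.
Elemental P = 17.7822 × 0.4364 = 7.76015 kg per acre.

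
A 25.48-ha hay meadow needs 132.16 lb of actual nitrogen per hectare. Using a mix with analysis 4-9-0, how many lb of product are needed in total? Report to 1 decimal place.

Product per hectare = 132.16 / 4% = 3304 lb.
Total product = 3304 × 25.48 = 84185.92 lb.

84185.9 lb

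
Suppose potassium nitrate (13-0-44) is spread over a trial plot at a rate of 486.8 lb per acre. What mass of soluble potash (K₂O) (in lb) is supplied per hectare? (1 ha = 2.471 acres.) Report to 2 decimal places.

529.27 lb K₂O per hectare

K₂O per acre = 486.8 × 44% = 214.192 lb.
Convert to per hectare: 214.192 × 2.471 = 529.268 lb.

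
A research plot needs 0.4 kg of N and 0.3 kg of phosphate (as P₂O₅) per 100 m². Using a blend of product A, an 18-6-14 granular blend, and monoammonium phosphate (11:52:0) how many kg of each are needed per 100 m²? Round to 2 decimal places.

2.01 kg product A, 0.34 kg monoammonium phosphate

Per-100 m² balance (a = product A, b = monoammonium phosphate):
N: 0.18·a + 0.11·b = 0.4
P₂O₅: 0.06·a + 0.52·b = 0.3
Eliminate b: (row1) − 0.11/0.52·(row2) → 0.167308·a = 0.336538, so a = 2.01149.
Then b = (0.3 − 0.06·2.01149) / 0.52 = 0.344828.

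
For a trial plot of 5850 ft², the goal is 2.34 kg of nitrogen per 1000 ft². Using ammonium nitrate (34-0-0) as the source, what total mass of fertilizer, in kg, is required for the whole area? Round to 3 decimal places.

Product per 1000 ft² = 2.34 / 34% = 6.88235 kg.
Total product = 6.88235 × 5850 / 1000 = 40.2618 kg.

40.262 kg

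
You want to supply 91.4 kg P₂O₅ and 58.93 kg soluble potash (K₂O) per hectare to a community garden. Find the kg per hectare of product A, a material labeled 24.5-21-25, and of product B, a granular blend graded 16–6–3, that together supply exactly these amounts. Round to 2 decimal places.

Let a = kg of product A, b = kg of product B (per hectare).
P₂O₅: 0.21·a + 0.06·b = 91.4
K₂O: 0.25·a + 0.03·b = 58.93
Solving simultaneously: a = 91.2414, b = 1203.989.

91.24 kg product A, 1203.99 kg product B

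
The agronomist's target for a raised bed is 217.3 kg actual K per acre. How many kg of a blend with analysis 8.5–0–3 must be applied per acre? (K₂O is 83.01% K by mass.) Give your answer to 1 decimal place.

As K₂O: 217.3 / 0.8301 = 261.776 kg per acre.
Product per acre = 261.776 / 3% = 8725.86 kg.

8725.9 kg of product per acre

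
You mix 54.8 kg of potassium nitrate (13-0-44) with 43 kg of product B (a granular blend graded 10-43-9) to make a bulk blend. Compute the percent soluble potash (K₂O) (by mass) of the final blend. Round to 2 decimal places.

28.61% K₂O

Total mass = 54.8 + 43 = 97.8 kg.
K₂O mass = 44%×54.8 + 9%×43 = 27.982 kg.
% K₂O = 27.982 / 97.8 = 28.6115%.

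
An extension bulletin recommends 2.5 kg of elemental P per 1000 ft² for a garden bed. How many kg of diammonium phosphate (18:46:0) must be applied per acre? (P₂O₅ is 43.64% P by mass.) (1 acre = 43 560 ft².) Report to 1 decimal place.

542.5 kg of product per acre

As P₂O₅: 2.5 / 0.4364 = 5.72869 kg per 1000 ft².
Product per 1000 ft² = 5.72869 / 46% = 12.4537 kg.
Convert to per acre: 12.4537 × 43.56 = 542.482 kg.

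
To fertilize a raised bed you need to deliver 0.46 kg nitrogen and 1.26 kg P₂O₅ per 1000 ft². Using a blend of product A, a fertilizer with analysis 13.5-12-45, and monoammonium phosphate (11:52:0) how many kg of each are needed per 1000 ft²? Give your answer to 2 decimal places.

1.76 kg product A, 2.02 kg monoammonium phosphate

Per-1000 ft² balance (a = product A, b = monoammonium phosphate):
N: 0.135·a + 0.11·b = 0.46
P₂O₅: 0.12·a + 0.52·b = 1.26
Solving simultaneously: a = 1.76491, b = 2.01579.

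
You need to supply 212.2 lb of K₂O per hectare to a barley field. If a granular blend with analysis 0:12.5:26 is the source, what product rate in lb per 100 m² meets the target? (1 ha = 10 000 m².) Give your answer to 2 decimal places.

8.16 lb of product per hundred sq m

Product per hectare = 212.2 / 26% = 816.154 lb.
Convert to per 100 m²: 816.154 × 0.01 = 8.16154 lb.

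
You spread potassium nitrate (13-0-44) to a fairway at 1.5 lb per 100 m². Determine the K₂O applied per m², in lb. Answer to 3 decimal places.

K₂O per 100 m² = 1.5 × 44% = 0.66 lb.
Convert to per m²: 0.66 × 0.01 = 0.0066 lb.

0.007 lb K₂O per sq m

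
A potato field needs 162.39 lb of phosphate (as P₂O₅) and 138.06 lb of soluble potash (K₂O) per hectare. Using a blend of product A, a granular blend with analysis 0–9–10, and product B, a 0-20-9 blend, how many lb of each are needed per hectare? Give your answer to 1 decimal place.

Let a = lb of product A, b = lb of product B (per hectare).
P₂O₅: 0.09·a + 0.2·b = 162.39
K₂O: 0.1·a + 0.09·b = 138.06
Solving simultaneously: a = 1092.18, b = 320.471.

1092.2 lb product A, 320.5 lb product B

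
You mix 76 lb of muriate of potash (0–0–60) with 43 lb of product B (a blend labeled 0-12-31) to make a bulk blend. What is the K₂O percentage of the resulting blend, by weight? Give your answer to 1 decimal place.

49.5% K₂O

Total mass = 76 + 43 = 119 lb.
K₂O mass = 60%×76 + 31%×43 = 58.93 lb.
% K₂O = 58.93 / 119 = 49.521%.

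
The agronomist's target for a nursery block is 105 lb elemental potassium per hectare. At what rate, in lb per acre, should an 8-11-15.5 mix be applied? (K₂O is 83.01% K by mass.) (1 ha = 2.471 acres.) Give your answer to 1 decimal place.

330.3 lb of product per acre

As K₂O: 105 / 0.8301 = 126.491 lb per hectare.
Product per hectare = 126.491 / 15.5% = 816.07 lb.
Convert to per acre: 816.07 × 0.404694 = 330.259 lb.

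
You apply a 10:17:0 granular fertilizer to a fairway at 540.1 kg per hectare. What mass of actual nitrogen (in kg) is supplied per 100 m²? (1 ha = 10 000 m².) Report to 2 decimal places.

nitrogen per hectare = 540.1 × 10% = 54.01 kg.
Convert to per 100 m²: 54.01 × 0.01 = 0.5401 kg.

0.54 kg N per hundred sq m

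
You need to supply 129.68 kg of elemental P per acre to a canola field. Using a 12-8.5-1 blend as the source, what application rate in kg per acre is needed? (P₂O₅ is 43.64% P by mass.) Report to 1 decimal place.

3496.0 kg of product per acre

As P₂O₅: 129.68 / 0.4364 = 297.159 kg per acre.
Product per acre = 297.159 / 8.5% = 3495.98 kg.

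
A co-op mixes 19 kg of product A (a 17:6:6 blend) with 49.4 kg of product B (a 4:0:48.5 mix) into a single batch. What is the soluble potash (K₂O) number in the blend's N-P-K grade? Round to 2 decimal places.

Total mass = 19 + 49.4 = 68.4 kg.
K₂O mass = 6%×19 + 48.5%×49.4 = 25.099 kg.
% K₂O = 25.099 / 68.4 = 36.6944%.

36.69% K₂O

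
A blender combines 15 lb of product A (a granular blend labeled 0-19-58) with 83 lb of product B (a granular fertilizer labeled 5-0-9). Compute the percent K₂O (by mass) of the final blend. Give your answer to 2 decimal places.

Total mass = 15 + 83 = 98 lb.
K₂O mass = 58%×15 + 9%×83 = 16.17 lb.
% K₂O = 16.17 / 98 = 16.5%.

16.50% K₂O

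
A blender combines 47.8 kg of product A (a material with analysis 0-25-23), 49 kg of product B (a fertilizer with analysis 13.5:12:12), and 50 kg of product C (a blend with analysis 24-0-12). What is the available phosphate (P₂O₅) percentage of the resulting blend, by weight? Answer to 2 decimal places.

12.15% P₂O₅

Total mass = 47.8 + 49 + 50 = 146.8 kg.
P₂O₅ mass = 25%×47.8 + 12%×49 + 0%×50 = 17.83 kg.
% P₂O₅ = 17.83 / 146.8 = 12.1458%.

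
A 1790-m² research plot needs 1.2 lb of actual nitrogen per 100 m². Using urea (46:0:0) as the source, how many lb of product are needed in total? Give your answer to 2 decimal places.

46.70 lb

Product per 100 m² = 1.2 / 46% = 2.6087 lb.
Total product = 2.6087 × 1790 / 100 = 46.6957 lb.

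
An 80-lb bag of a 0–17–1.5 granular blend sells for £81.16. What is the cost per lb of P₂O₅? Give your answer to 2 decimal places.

£5.97 per lb P₂O₅

P₂O₅ in bag = 80 × 17% = 13.6 lb.
Cost per lb P₂O₅ = £81.16 / 13.6 = £5.9676.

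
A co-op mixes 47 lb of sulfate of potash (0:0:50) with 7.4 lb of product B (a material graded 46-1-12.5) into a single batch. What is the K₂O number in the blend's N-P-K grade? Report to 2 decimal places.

Total mass = 47 + 7.4 = 54.4 lb.
K₂O mass = 50%×47 + 12.5%×7.4 = 24.425 lb.
% K₂O = 24.425 / 54.4 = 44.8989%.

44.90% K₂O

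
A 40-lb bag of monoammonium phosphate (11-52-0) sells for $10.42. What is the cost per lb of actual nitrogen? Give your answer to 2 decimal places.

$2.37 per lb N

N in bag = 40 × 11% = 4.4 lb.
Cost per lb N = $10.42 / 4.4 = $2.3682.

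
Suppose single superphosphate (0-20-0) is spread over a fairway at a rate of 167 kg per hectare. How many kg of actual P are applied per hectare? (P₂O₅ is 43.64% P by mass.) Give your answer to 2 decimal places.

P₂O₅ per hectare = 167 × 20% = 33.4 kg.
Elemental P = 33.4 × 0.4364 = 14.5758 kg per hectare.

14.58 kg P per hectare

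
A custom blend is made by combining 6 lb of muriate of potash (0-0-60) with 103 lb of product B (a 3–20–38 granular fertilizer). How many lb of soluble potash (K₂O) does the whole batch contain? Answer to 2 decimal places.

K₂O mass = 60%×6 + 38%×103 = 42.74 lb.

42.74 lb K₂O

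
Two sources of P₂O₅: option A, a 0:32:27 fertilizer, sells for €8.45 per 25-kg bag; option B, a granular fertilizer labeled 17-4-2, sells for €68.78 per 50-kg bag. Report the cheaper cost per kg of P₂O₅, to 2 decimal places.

option A: P₂O₅ per bag = 25 × 32% = 8 kg; cost = 8.45 / 8 = €1.0562/kg P₂O₅.
option B: P₂O₅ per bag = 50 × 4% = 2 kg; cost = 68.78 / 2 = €34.3900/kg P₂O₅.
option A is cheaper.

€1.06 per kg P₂O₅ (option A)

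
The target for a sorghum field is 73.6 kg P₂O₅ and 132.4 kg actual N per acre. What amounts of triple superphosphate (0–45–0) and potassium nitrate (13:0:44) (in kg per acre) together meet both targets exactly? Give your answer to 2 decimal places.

With a, b = kg per acre of triple superphosphate and potassium nitrate:
P₂O₅: 0.45·a + 0·b = 73.6
N: 0·a + 0.13·b = 132.4
Solving simultaneously: a = 163.556, b = 1018.462.

163.56 kg triple superphosphate, 1018.46 kg potassium nitrate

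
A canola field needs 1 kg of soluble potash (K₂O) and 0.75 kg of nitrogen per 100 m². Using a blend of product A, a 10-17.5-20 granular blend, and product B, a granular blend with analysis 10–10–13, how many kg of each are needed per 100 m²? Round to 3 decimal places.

0.357 kg product A, 7.143 kg product B

With a, b = kg per 100 m² of product A and product B:
K₂O: 0.2·a + 0.13·b = 1
N: 0.1·a + 0.1·b = 0.75
Eliminate b: (row1) − 0.13/0.1·(row2) → 0.07·a = 0.025, so a = 0.357143.
Then b = (0.75 − 0.1·0.357143) / 0.1 = 7.14286.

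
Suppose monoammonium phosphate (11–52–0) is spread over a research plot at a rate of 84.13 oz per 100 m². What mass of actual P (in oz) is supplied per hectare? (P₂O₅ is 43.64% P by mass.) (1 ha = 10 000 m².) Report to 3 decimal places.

P₂O₅ per 100 m² = 84.13 × 52% = 43.7476 oz.
Elemental P = 43.7476 × 0.4364 = 19.0915 oz per 100 m².
Convert to per hectare: 19.0915 × 100 = 1909.1453 oz.

1909.145 oz P per hectare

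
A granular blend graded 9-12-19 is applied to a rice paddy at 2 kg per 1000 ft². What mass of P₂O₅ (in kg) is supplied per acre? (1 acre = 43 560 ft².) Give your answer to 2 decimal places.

P₂O₅ per 1000 ft² = 2 × 12% = 0.24 kg.
Convert to per acre: 0.24 × 43.56 = 10.4544 kg.

10.45 kg P₂O₅ per acre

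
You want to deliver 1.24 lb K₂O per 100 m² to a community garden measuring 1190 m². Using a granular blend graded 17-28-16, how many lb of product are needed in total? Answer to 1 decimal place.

92.2 lb

Product per 100 m² = 1.24 / 16% = 7.75 lb.
Total product = 7.75 × 1190 / 100 = 92.225 lb.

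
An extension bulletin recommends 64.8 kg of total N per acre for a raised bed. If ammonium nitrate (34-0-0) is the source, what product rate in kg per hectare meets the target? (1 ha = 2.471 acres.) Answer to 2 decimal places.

470.94 kg of product per hectare

Product per acre = 64.8 / 34% = 190.588 kg.
Convert to per hectare: 190.588 × 2.471 = 470.944 kg.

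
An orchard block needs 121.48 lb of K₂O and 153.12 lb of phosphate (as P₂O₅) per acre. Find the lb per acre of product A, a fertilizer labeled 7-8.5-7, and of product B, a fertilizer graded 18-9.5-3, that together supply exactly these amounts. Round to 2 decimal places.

With a, b = lb per acre of product A and product B:
K₂O: 0.07·a + 0.03·b = 121.48
P₂O₅: 0.085·a + 0.095·b = 153.12
Eliminate b: (row1) − 0.03/0.095·(row2) → 0.0431579·a = 73.1263, so a = 1694.3902.
Then b = (153.12 − 0.085·1694.3902) / 0.095 = 95.7561.

1694.39 lb product A, 95.76 lb product B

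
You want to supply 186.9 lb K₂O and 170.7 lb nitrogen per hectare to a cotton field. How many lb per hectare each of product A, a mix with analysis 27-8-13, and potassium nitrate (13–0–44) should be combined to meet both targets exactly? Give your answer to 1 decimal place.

498.6 lb product A, 277.4 lb potassium nitrate

Let a = lb of product A, b = lb of potassium nitrate (per hectare).
K₂O: 0.13·a + 0.44·b = 186.9
N: 0.27·a + 0.13·b = 170.7
From row1: a = (186.9 − 0.44·b) / 0.13.
Into row2: 0.27·(186.9 − 0.44·b)/0.13 + 0.13·b = 170.7 → b = 277.448, a = 498.636.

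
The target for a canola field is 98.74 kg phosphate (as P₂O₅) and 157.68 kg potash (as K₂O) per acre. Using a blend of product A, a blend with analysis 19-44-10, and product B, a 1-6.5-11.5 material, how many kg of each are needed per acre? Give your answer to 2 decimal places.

Per-acre balance (a = product A, b = product B):
P₂O₅: 0.44·a + 0.065·b = 98.74
K₂O: 0.1·a + 0.115·b = 157.68
Eliminate a: (row1) − 0.44/0.1·(row2) → -0.441·b = -595.052, so b = 1349.324.
Back-substitute: a = (98.74 − 0.065·1349.324) / 0.44 = 25.0771.

25.08 kg product A, 1349.32 kg product B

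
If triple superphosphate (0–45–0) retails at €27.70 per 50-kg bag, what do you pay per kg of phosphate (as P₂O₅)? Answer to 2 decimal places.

€1.23 per kg P₂O₅

P₂O₅ in bag = 50 × 45% = 22.5 kg.
Cost per kg P₂O₅ = €27.70 / 22.5 = €1.2311.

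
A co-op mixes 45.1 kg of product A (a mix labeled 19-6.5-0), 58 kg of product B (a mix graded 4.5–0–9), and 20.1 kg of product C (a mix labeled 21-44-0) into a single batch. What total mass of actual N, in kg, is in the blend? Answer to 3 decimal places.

15.400 kg N

N mass = 19%×45.1 + 4.5%×58 + 21%×20.1 = 15.4 kg.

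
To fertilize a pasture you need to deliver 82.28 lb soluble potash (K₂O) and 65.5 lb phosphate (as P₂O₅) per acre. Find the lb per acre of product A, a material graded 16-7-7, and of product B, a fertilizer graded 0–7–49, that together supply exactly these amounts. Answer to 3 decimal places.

895.762 lb product A, 39.952 lb product B

With a, b = lb per acre of product A and product B:
K₂O: 0.07·a + 0.49·b = 82.28
P₂O₅: 0.07·a + 0.07·b = 65.5
Eliminate b: (row1) − 0.49/0.07·(row2) → -0.42·a = -376.22, so a = 895.7619.
Then b = (65.5 − 0.07·895.7619) / 0.07 = 39.9524.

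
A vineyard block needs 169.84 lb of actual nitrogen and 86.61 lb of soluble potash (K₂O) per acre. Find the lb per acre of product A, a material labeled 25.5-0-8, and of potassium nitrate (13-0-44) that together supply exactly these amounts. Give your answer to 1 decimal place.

With a, b = lb per acre of product A and potassium nitrate:
N: 0.255·a + 0.13·b = 169.84
K₂O: 0.08·a + 0.44·b = 86.61
Eliminate a: (row1) − 0.255/0.08·(row2) → -1.2725·b = -106.229, so b = 83.4808.
Back-substitute: a = (169.84 − 0.13·83.4808) / 0.255 = 623.48.

623.5 lb product A, 83.5 lb potassium nitrate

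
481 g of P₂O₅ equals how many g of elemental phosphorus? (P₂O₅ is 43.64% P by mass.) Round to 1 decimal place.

209.9 g P

P = 481 × 0.4364 = 209.908 g.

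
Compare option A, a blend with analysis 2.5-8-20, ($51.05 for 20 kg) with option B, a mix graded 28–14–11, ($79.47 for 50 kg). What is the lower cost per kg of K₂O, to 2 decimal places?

$12.76 per kg K₂O (option A)

option A: K₂O per bag = 20 × 20% = 4 kg; cost = 51.05 / 4 = $12.7625/kg K₂O.
option B: K₂O per bag = 50 × 11% = 5.5 kg; cost = 79.47 / 5.5 = $14.4491/kg K₂O.
option A is cheaper.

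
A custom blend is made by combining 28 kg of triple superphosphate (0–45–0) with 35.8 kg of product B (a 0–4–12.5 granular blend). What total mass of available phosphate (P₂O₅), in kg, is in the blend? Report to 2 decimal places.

14.03 kg P₂O₅

P₂O₅ mass = 45%×28 + 4%×35.8 = 14.032 kg.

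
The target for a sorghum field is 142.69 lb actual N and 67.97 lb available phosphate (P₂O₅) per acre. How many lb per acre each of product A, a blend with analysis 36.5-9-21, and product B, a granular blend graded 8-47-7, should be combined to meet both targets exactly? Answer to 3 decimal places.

374.972 lb product A, 72.814 lb product B

With a, b = lb per acre of product A and product B:
N: 0.365·a + 0.08·b = 142.69
P₂O₅: 0.09·a + 0.47·b = 67.97
Solving simultaneously: a = 374.9723, b = 72.8138.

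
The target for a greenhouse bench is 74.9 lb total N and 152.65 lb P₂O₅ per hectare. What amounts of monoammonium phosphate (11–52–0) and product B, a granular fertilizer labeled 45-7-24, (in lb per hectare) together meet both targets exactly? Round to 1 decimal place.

280.4 lb monoammonium phosphate, 97.9 lb product B

Let a = lb of monoammonium phosphate, b = lb of product B (per hectare).
N: 0.11·a + 0.45·b = 74.9
P₂O₅: 0.52·a + 0.07·b = 152.65
From row1: a = (74.9 − 0.45·b) / 0.11.
Into row2: 0.52·(74.9 − 0.45·b)/0.11 + 0.07·b = 152.65 → b = 97.9076, a = 280.378.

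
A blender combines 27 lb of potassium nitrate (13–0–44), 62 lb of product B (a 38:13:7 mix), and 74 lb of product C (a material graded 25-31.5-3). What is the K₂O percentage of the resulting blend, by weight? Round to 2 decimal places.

11.31% K₂O

Total mass = 27 + 62 + 74 = 163 lb.
K₂O mass = 44%×27 + 7%×62 + 3%×74 = 18.44 lb.
% K₂O = 18.44 / 163 = 11.3129%.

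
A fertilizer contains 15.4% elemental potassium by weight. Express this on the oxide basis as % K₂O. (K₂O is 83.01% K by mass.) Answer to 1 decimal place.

%K₂O = 15.4 / 0.8301 = 18.552%.

18.6% K₂O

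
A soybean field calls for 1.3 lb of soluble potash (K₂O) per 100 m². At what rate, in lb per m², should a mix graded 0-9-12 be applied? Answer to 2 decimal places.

0.11 lb of product per sq m

Product per 100 m² = 1.3 / 12% = 10.8333 lb.
Convert to per m²: 10.8333 × 0.01 = 0.108333 lb.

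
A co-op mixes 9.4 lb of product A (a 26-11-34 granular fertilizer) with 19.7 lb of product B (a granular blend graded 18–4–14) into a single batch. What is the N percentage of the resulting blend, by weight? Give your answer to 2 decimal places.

20.58% N

Total mass = 9.4 + 19.7 = 29.1 lb.
N mass = 26%×9.4 + 18%×19.7 = 5.99 lb.
% N = 5.99 / 29.1 = 20.5842%.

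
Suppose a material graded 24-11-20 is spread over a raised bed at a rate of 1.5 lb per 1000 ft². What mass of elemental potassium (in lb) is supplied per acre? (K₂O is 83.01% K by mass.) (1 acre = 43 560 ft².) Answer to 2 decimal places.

K₂O per 1000 ft² = 1.5 × 20% = 0.3 lb.
Elemental K = 0.3 × 0.8301 = 0.24903 lb per 1000 ft².
Convert to per acre: 0.24903 × 43.56 = 10.8477 lb.

10.85 lb K per acre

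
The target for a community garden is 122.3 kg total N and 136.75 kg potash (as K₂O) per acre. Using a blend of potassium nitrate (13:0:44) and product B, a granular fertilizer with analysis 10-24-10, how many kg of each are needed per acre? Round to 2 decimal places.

46.61 kg potassium nitrate, 1162.40 kg product B

Let a = kg of potassium nitrate, b = kg of product B (per acre).
N: 0.13·a + 0.1·b = 122.3
K₂O: 0.44·a + 0.1·b = 136.75
Eliminate a: (row1) − 0.13/0.44·(row2) → 0.0704545·b = 81.8966, so b = 1162.403.
Back-substitute: a = (122.3 − 0.1·1162.403) / 0.13 = 46.6129.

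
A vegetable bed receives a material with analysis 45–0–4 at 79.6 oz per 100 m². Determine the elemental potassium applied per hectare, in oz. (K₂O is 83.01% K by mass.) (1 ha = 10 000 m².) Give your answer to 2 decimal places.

264.30 oz K per hectare

K₂O per 100 m² = 79.6 × 4% = 3.184 oz.
Elemental K = 3.184 × 0.8301 = 2.64304 oz per 100 m².
Convert to per hectare: 2.64304 × 100 = 264.304 oz.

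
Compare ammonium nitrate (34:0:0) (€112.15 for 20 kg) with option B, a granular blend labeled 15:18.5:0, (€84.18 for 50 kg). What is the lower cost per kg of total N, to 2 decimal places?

€11.22 per kg N (option B)

ammonium nitrate: N per bag = 20 × 34% = 6.8 kg; cost = 112.15 / 6.8 = €16.4926/kg N.
option B: N per bag = 50 × 15% = 7.5 kg; cost = 84.18 / 7.5 = €11.2240/kg N.
option B is cheaper.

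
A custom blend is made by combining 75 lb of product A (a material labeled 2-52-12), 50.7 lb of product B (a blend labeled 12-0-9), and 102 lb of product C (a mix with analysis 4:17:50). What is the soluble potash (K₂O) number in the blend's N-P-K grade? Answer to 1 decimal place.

28.4% K₂O

Total mass = 75 + 50.7 + 102 = 227.7 lb.
K₂O mass = 12%×75 + 9%×50.7 + 50%×102 = 64.563 lb.
% K₂O = 64.563 / 227.7 = 28.3544%.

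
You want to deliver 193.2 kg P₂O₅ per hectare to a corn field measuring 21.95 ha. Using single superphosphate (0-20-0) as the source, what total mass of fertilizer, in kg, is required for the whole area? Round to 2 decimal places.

21203.70 kg

Product per hectare = 193.2 / 20% = 966 kg.
Total product = 966 × 21.95 = 21203.7 kg.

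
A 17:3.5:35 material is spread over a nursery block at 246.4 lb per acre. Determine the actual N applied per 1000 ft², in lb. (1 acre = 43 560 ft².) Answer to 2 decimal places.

0.96 lb N per thousand sq ft

nitrogen per acre = 246.4 × 17% = 41.888 lb.
Convert to per 1000 ft²: 41.888 × 0.0229568 = 0.961616 lb.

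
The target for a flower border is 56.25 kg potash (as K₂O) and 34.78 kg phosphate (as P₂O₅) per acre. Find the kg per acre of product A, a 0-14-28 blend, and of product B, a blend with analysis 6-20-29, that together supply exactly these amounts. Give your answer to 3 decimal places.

Per-acre balance (a = product A, b = product B):
K₂O: 0.28·a + 0.29·b = 56.25
P₂O₅: 0.14·a + 0.2·b = 34.78
Eliminate a: (row1) − 0.28/0.14·(row2) → -0.11·b = -13.31, so b = 121.
Back-substitute: a = (56.25 − 0.29·121) / 0.28 = 75.5714.

75.571 kg product A, 121.000 kg product B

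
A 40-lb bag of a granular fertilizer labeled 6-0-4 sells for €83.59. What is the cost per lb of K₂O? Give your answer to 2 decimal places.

K₂O in bag = 40 × 4% = 1.6 lb.
Cost per lb K₂O = €83.59 / 1.6 = €52.2437.

€52.24 per lb K₂O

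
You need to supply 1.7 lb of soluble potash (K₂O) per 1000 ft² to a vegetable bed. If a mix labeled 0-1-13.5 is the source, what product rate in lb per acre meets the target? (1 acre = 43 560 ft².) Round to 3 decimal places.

Product per 1000 ft² = 1.7 / 13.5% = 12.5926 lb.
Convert to per acre: 12.5926 × 43.56 = 548.5333 lb.

548.533 lb of product per acre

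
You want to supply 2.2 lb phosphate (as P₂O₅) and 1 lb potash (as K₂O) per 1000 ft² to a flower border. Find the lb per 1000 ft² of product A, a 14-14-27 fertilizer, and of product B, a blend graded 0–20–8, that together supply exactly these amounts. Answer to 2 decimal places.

0.56 lb product A, 10.61 lb product B

Let a = lb of product A, b = lb of product B (per 1000 ft²).
P₂O₅: 0.14·a + 0.2·b = 2.2
K₂O: 0.27·a + 0.08·b = 1
Eliminate b: (row1) − 0.2/0.08·(row2) → -0.535·a = -0.3, so a = 0.560748.
Then b = (1 − 0.27·0.560748) / 0.08 = 10.6075.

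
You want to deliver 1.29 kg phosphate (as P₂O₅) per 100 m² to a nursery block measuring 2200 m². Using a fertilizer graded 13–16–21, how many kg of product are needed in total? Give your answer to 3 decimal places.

177.375 kg

Product per 100 m² = 1.29 / 16% = 8.0625 kg.
Total product = 8.0625 × 2200 / 100 = 177.375 kg.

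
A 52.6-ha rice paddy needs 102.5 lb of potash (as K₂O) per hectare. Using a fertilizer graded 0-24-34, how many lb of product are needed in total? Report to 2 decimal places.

15857.35 lb

Product per hectare = 102.5 / 34% = 301.471 lb.
Total product = 301.471 × 52.6 = 15857.353 lb.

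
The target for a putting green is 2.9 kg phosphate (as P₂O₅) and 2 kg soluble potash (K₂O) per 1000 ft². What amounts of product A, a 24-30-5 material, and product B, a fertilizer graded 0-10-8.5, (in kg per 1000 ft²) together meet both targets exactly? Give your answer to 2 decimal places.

With a, b = kg per 1000 ft² of product A and product B:
P₂O₅: 0.3·a + 0.1·b = 2.9
K₂O: 0.05·a + 0.085·b = 2
From row1: a = (2.9 − 0.1·b) / 0.3.
Into row2: 0.05·(2.9 − 0.1·b)/0.3 + 0.085·b = 2 → b = 22.1951, a = 2.26829.

2.27 kg product A, 22.20 kg product B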